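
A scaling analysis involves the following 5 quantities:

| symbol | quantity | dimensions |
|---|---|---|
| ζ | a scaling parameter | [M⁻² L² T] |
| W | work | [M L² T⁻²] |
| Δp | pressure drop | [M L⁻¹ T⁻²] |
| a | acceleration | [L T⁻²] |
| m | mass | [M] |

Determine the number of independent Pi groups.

There are 5 variables and 3 base dimensions (M, L, T).
The dimension matrix has rank 3.
Independent dimensionless groups: 5 − 3 = 2.

2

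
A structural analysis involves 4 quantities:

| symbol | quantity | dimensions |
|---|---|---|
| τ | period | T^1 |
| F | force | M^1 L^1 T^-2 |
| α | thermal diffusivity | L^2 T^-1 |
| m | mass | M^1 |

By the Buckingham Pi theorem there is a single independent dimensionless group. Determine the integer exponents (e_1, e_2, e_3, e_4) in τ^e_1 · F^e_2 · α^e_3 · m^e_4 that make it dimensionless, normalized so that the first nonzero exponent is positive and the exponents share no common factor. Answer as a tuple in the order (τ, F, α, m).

(3, 2, -1, -2)

M: e_1·(0) + e_2·(1) + e_3·(0) + e_4·(1) = 0
L: e_1·(0) + e_2·(1) + e_3·(2) + e_4·(0) = 0
T: e_1·(1) + e_2·(-2) + e_3·(-1) + e_4·(0) = 0
Solving this homogeneous linear system for the smallest-integer solution (first nonzero entry positive) gives (3, 2, -1, -2).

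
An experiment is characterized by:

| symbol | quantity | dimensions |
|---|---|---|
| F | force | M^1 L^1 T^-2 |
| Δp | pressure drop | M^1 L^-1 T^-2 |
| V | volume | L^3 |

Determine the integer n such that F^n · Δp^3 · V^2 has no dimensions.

Balance the M exponent: (1)·n from F, plus 3·(1) + 2·(0) = 3 from the rest, must sum to zero.
n + 3 = 0, so n = -3.

-3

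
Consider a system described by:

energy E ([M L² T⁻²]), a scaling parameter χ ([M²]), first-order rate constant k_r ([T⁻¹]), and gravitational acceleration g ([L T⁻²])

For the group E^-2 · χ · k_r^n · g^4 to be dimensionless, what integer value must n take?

-4

Balance the T exponent: (-1)·n from k_r, plus −2·(-2) + (0) + 4·(-2) = -4 from the rest, must sum to zero.
−n − 4 = 0, so n = -4.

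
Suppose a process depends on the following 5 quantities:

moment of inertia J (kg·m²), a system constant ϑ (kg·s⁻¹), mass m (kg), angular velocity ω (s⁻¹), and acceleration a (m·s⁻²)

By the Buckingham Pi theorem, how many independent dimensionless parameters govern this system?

There are 5 variables and 3 base dimensions (M, L, T).
The dimension matrix has rank 3.
Independent dimensionless groups: 5 − 3 = 2.

2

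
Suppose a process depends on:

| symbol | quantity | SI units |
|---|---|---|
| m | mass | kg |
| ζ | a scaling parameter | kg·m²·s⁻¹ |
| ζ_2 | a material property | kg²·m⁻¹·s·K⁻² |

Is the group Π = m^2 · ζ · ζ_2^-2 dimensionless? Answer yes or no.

Sum the exponent of each base dimension across the product:
  M: 2·[m]_M + [ζ]_M − 2·[ζ_2]_M = 2·(1) + (1) − 2·(2) = -1
  L: 2·[m]_L + [ζ]_L − 2·[ζ_2]_L = 2·(0) + (2) − 2·(-1) = 4
  T: 2·[m]_T + [ζ]_T − 2·[ζ_2]_T = 2·(0) + (-1) − 2·(1) = -3
  Θ: 2·[m]_Θ + [ζ]_Θ − 2·[ζ_2]_Θ = 2·(0) + (0) − 2·(-2) = 4
Net dimensions [M⁻¹ L⁴ T⁻³ Θ⁴] ≠ [1] — not dimensionless.

no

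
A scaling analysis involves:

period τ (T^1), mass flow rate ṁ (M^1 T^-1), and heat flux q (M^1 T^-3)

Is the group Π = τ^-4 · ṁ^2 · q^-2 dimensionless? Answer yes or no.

Sum the exponent of each base dimension across the product:
  M: −4·[τ]_M + 2·[ṁ]_M − 2·[q]_M = −4·(0) + 2·(1) − 2·(1) = 0
  L: −4·[τ]_L + 2·[ṁ]_L − 2·[q]_L = −4·(0) + 2·(0) − 2·(0) = 0
  T: −4·[τ]_T + 2·[ṁ]_T − 2·[q]_T = −4·(1) + 2·(-1) − 2·(-3) = 0
All base exponents vanish — dimensionless.

yes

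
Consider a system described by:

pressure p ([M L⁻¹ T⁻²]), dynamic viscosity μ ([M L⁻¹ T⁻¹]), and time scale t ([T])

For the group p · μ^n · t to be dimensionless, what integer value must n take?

Balance the M exponent: (1)·n from μ, plus (1) + (0) = 1 from the rest, must sum to zero.
n + 1 = 0, so n = -1.

-1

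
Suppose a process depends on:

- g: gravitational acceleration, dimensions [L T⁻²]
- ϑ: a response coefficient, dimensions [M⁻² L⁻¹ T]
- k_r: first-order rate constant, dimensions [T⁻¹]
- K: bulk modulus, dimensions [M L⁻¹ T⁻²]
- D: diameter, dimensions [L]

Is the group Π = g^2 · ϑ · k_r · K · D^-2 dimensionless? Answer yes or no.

Sum the exponent of each base dimension across the product:
  M: 2·[g]_M + [ϑ]_M + [k_r]_M + [K]_M − 2·[D]_M = 2·(0) + (-2) + (0) + (1) − 2·(0) = -1
  L: 2·[g]_L + [ϑ]_L + [k_r]_L + [K]_L − 2·[D]_L = 2·(1) + (-1) + (0) + (-1) − 2·(1) = -2
  T: 2·[g]_T + [ϑ]_T + [k_r]_T + [K]_T − 2·[D]_T = 2·(-2) + (1) + (-1) + (-2) − 2·(0) = -6
Net dimensions [M⁻¹ L⁻² T⁻⁶] ≠ [1] — not dimensionless.

no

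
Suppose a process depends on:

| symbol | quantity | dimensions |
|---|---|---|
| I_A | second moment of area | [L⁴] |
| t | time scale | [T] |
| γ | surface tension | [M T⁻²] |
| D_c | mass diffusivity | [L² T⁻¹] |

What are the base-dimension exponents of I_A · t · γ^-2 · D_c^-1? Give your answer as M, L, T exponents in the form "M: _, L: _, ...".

M: -2, L: 2, T: 6

Collect each base-dimension exponent across the product:
  M: (0) + (0) − 2·(1) − (0) = -2
  L: (4) + (0) − 2·(0) − (2) = 2
  T: (0) + (1) − 2·(-2) − (-1) = 6
So the dimensions are [M⁻² L² T⁶].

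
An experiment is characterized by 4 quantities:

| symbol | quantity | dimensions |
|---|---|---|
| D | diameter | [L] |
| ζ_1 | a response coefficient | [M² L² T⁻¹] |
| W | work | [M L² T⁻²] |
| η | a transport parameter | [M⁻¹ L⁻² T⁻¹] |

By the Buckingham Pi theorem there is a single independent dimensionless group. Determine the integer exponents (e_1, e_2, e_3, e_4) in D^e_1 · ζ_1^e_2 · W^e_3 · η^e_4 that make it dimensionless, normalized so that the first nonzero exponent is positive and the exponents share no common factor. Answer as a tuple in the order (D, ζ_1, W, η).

M: e_1·(0) + e_2·(2) + e_3·(1) + e_4·(-1) = 0
L: e_1·(1) + e_2·(2) + e_3·(2) + e_4·(-2) = 0
T: e_1·(0) + e_2·(-1) + e_3·(-2) + e_4·(-1) = 0
Solving this homogeneous linear system for the smallest-integer solution (first nonzero entry positive) gives (2, 1, -1, 1).

(2, 1, -1, 1)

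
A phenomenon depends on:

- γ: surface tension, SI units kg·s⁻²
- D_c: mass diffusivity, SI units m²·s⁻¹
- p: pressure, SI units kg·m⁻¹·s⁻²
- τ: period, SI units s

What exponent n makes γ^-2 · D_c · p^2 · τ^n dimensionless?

1

Balance the T exponent: (1)·n from τ, plus −2·(-2) + (-1) + 2·(-2) = -1 from the rest, must sum to zero.
n − 1 = 0, so n = 1.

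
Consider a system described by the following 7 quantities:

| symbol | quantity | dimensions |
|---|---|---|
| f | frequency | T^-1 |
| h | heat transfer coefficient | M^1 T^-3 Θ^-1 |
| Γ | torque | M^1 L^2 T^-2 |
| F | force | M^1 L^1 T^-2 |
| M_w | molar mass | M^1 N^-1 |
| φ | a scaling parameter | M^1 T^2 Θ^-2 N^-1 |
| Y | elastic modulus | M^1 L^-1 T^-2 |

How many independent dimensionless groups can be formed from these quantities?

2

There are 7 variables and 5 base dimensions (M, L, T, Θ, N).
The dimension matrix has rank 5.
Independent dimensionless groups: 7 − 5 = 2.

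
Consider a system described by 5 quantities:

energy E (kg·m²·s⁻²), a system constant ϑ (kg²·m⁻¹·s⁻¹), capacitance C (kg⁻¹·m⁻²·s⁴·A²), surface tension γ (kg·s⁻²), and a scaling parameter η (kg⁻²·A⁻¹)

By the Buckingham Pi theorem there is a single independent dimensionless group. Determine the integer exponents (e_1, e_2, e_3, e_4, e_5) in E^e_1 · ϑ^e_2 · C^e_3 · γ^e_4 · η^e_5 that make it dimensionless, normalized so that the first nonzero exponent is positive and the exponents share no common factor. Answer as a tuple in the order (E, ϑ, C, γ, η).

(2, 2, 1, -1, 2)

M: e_1·(1) + e_2·(2) + e_3·(-1) + e_4·(1) + e_5·(-2) = 0
L: e_1·(2) + e_2·(-1) + e_3·(-2) + e_4·(0) + e_5·(0) = 0
T: e_1·(-2) + e_2·(-1) + e_3·(4) + e_4·(-2) + e_5·(0) = 0
I: e_1·(0) + e_2·(0) + e_3·(2) + e_4·(0) + e_5·(-1) = 0
Solving this homogeneous linear system for the smallest-integer solution (first nonzero entry positive) gives (2, 2, 1, -1, 2).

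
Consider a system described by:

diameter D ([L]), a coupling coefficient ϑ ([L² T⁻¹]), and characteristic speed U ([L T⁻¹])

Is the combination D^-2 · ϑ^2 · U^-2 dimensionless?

Sum the exponent of each base dimension across the product:
  L: −2·[D]_L + 2·[ϑ]_L − 2·[U]_L = −2·(1) + 2·(2) − 2·(1) = 0
  T: −2·[D]_T + 2·[ϑ]_T − 2·[U]_T = −2·(0) + 2·(-1) − 2·(-1) = 0
All base exponents vanish — dimensionless.

yes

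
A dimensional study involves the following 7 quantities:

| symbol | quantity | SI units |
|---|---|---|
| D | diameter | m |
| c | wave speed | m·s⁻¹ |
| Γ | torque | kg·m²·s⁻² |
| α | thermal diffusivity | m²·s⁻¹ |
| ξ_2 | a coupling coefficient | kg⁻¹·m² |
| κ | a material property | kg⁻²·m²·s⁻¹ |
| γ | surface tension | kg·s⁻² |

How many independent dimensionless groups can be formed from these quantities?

There are 7 variables and 3 base dimensions (M, L, T).
The dimension matrix has rank 3.
Independent dimensionless groups: 7 − 3 = 4.

4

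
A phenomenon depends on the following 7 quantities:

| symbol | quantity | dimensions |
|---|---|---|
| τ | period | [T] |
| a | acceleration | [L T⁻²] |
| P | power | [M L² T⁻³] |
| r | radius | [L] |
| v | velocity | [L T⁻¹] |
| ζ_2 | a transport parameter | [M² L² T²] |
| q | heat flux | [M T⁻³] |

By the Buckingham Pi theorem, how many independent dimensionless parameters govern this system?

There are 7 variables and 3 base dimensions (M, L, T).
The dimension matrix has rank 3.
Independent dimensionless groups: 7 − 3 = 4.

4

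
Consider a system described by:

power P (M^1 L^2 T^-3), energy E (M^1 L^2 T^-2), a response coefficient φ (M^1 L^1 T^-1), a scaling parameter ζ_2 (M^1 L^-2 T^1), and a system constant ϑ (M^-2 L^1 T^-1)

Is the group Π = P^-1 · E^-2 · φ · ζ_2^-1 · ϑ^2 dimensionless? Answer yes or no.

no

Sum the exponent of each base dimension across the product:
  M: −[P]_M − 2·[E]_M + [φ]_M − [ζ_2]_M + 2·[ϑ]_M = −(1) − 2·(1) + (1) − (1) + 2·(-2) = -7
  L: −[P]_L − 2·[E]_L + [φ]_L − [ζ_2]_L + 2·[ϑ]_L = −(2) − 2·(2) + (1) − (-2) + 2·(1) = -1
  T: −[P]_T − 2·[E]_T + [φ]_T − [ζ_2]_T + 2·[ϑ]_T = −(-3) − 2·(-2) + (-1) − (1) + 2·(-1) = 3
Net dimensions [M⁻⁷ L⁻¹ T³] ≠ [1] — not dimensionless.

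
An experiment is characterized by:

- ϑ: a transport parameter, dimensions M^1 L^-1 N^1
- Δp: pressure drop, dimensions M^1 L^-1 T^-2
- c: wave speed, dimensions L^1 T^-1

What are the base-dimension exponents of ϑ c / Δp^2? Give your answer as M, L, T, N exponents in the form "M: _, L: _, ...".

Collect each base-dimension exponent across the product:
  M: (1) − 2·(1) + (0) = -1
  L: (-1) − 2·(-1) + (1) = 2
  T: (0) − 2·(-2) + (-1) = 3
  N: (1) − 2·(0) + (0) = 1
So the dimensions are [M⁻¹ L² T³ N].

M: -1, L: 2, T: 3, N: 1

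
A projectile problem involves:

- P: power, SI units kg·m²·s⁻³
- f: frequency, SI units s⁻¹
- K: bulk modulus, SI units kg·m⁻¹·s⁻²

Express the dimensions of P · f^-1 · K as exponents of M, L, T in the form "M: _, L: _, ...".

Collect each base-dimension exponent across the product:
  M: (1) − (0) + (1) = 2
  L: (2) − (0) + (-1) = 1
  T: (-3) − (-1) + (-2) = -4
So the dimensions are [M² L T⁻⁴].

M: 2, L: 1, T: -4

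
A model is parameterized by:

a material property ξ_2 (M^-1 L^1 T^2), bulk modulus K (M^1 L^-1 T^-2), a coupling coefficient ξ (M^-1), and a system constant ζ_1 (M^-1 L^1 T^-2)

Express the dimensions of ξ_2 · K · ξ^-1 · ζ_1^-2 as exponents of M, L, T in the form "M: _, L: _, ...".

Collect each base-dimension exponent across the product:
  M: (-1) + (1) − (-1) − 2·(-1) = 3
  L: (1) + (-1) − (0) − 2·(1) = -2
  T: (2) + (-2) − (0) − 2·(-2) = 4
So the dimensions are [M³ L⁻² T⁴].

M: 3, L: -2, T: 4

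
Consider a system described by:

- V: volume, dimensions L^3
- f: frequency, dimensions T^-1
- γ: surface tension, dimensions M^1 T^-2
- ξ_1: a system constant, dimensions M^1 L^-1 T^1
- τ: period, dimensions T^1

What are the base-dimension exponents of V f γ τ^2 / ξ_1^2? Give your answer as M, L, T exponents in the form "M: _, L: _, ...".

Collect each base-dimension exponent across the product:
  M: (0) + (0) + (1) − 2·(1) + 2·(0) = -1
  L: (3) + (0) + (0) − 2·(-1) + 2·(0) = 5
  T: (0) + (-1) + (-2) − 2·(1) + 2·(1) = -3
So the dimensions are [M⁻¹ L⁵ T⁻³].

M: -1, L: 5, T: -3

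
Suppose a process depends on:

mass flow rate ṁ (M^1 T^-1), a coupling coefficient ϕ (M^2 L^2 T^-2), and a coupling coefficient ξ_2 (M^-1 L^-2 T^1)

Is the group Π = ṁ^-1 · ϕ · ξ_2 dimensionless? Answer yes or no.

yes

Sum the exponent of each base dimension across the product:
  M: −[ṁ]_M + [ϕ]_M + [ξ_2]_M = −(1) + (2) + (-1) = 0
  L: −[ṁ]_L + [ϕ]_L + [ξ_2]_L = −(0) + (2) + (-2) = 0
  T: −[ṁ]_T + [ϕ]_T + [ξ_2]_T = −(-1) + (-2) + (1) = 0
All base exponents vanish — dimensionless.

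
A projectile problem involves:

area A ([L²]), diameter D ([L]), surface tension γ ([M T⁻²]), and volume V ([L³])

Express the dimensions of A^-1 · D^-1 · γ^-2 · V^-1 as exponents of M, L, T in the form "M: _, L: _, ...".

M: -2, L: -6, T: 4

Collect each base-dimension exponent across the product:
  M: −(0) − (0) − 2·(1) − (0) = -2
  L: −(2) − (1) − 2·(0) − (3) = -6
  T: −(0) − (0) − 2·(-2) − (0) = 4
So the dimensions are [M⁻² L⁻⁶ T⁴].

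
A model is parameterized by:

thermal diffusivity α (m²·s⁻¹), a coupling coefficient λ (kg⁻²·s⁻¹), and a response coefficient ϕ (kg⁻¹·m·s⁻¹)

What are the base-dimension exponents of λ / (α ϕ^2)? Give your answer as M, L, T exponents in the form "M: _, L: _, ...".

M: 0, L: -4, T: 2

Collect each base-dimension exponent across the product:
  M: −(0) + (-2) − 2·(-1) = 0
  L: −(2) + (0) − 2·(1) = -4
  T: −(-1) + (-1) − 2·(-1) = 2
So the dimensions are [L⁻⁴ T²].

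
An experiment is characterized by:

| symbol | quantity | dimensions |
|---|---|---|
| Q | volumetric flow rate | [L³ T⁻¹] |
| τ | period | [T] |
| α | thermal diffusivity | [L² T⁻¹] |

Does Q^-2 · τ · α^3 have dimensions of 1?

Sum the exponent of each base dimension across the product:
  L: −2·[Q]_L + [τ]_L + 3·[α]_L = −2·(3) + (0) + 3·(2) = 0
  T: −2·[Q]_T + [τ]_T + 3·[α]_T = −2·(-1) + (1) + 3·(-1) = 0
All base exponents vanish — dimensionless.

yes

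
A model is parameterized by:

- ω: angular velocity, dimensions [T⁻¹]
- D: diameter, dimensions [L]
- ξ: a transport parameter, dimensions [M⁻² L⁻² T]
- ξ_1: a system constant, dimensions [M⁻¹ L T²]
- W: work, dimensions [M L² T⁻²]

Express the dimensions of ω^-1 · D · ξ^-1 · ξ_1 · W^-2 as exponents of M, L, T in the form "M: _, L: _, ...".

M: -1, L: 0, T: 6

Collect each base-dimension exponent across the product:
  M: −(0) + (0) − (-2) + (-1) − 2·(1) = -1
  L: −(0) + (1) − (-2) + (1) − 2·(2) = 0
  T: −(-1) + (0) − (1) + (2) − 2·(-2) = 6
So the dimensions are [M⁻¹ T⁶].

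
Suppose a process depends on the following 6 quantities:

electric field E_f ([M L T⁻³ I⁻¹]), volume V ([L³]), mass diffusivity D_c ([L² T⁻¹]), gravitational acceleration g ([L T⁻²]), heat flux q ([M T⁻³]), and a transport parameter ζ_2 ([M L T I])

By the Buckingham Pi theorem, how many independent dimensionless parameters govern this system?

There are 6 variables and 4 base dimensions (M, L, T, I).
The dimension matrix has rank 4.
Independent dimensionless groups: 6 − 4 = 2.

2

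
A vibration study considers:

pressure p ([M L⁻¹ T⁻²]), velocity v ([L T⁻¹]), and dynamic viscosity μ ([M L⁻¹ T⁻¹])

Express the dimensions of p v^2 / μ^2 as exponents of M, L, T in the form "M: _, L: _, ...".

Collect each base-dimension exponent across the product:
  M: (1) + 2·(0) − 2·(1) = -1
  L: (-1) + 2·(1) − 2·(-1) = 3
  T: (-2) + 2·(-1) − 2·(-1) = -2
So the dimensions are [M⁻¹ L³ T⁻²].

M: -1, L: 3, T: -2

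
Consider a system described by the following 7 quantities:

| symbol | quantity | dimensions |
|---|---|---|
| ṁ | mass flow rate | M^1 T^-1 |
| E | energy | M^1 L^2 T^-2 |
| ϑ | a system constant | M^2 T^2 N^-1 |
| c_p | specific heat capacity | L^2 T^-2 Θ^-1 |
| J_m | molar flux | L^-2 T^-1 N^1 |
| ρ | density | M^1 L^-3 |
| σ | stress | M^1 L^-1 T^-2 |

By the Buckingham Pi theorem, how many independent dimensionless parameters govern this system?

There are 7 variables and 5 base dimensions (M, L, T, Θ, N).
The dimension matrix has rank 5.
Independent dimensionless groups: 7 − 5 = 2.

2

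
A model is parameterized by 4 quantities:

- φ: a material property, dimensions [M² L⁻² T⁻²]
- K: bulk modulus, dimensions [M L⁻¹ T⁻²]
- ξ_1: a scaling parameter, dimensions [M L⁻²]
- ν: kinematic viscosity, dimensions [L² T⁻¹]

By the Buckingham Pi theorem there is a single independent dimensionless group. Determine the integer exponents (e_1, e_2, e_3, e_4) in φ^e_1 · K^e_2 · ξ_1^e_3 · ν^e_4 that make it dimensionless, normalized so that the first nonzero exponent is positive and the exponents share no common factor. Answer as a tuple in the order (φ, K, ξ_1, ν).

(3, -2, -4, -2)

M: e_1·(2) + e_2·(1) + e_3·(1) + e_4·(0) = 0
L: e_1·(-2) + e_2·(-1) + e_3·(-2) + e_4·(2) = 0
T: e_1·(-2) + e_2·(-2) + e_3·(0) + e_4·(-1) = 0
Solving this homogeneous linear system for the smallest-integer solution (first nonzero entry positive) gives (3, -2, -4, -2).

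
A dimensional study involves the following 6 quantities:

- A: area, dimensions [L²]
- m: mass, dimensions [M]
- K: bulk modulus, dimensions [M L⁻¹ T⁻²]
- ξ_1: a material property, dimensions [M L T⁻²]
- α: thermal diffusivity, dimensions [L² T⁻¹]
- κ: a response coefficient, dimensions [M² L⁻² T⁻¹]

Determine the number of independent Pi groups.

3

There are 6 variables and 3 base dimensions (M, L, T).
The dimension matrix has rank 3.
Independent dimensionless groups: 6 − 3 = 3.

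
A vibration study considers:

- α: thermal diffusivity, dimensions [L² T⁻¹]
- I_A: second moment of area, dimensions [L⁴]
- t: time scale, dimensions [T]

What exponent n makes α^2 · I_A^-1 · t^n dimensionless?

Balance the T exponent: (1)·n from t, plus 2·(-1) − (0) = -2 from the rest, must sum to zero.
n − 2 = 0, so n = 2.

2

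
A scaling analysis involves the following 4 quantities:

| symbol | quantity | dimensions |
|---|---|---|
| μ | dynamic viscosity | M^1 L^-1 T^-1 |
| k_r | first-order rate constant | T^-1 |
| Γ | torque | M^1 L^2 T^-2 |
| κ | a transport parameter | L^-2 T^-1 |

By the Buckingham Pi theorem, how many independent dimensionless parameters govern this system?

1

There are 4 variables and 3 base dimensions (M, L, T).
The dimension matrix has rank 3.
Independent dimensionless groups: 4 − 3 = 1.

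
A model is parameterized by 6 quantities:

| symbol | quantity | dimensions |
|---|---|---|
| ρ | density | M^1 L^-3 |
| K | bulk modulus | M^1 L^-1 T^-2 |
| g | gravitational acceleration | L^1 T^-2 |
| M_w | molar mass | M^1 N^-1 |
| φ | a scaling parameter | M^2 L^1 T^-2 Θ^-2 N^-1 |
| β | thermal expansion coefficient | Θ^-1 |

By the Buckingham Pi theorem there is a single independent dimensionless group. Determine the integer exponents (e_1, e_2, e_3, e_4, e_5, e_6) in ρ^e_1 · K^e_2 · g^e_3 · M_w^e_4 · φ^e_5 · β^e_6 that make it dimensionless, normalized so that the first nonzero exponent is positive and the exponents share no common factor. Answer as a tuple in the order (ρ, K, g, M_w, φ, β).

(2, -3, 2, -1, 1, -2)

M: e_1·(1) + e_2·(1) + e_3·(0) + e_4·(1) + e_5·(2) + e_6·(0) = 0
L: e_1·(-3) + e_2·(-1) + e_3·(1) + e_4·(0) + e_5·(1) + e_6·(0) = 0
T: e_1·(0) + e_2·(-2) + e_3·(-2) + e_4·(0) + e_5·(-2) + e_6·(0) = 0
Θ: e_1·(0) + e_2·(0) + e_3·(0) + e_4·(0) + e_5·(-2) + e_6·(-1) = 0
N: e_1·(0) + e_2·(0) + e_3·(0) + e_4·(-1) + e_5·(-1) + e_6·(0) = 0
Solving this homogeneous linear system for the smallest-integer solution (first nonzero entry positive) gives (2, -3, 2, -1, 1, -2).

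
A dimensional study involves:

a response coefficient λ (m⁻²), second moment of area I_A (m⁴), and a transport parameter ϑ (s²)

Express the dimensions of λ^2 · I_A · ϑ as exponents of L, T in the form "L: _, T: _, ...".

L: 0, T: 2

Collect each base-dimension exponent across the product:
  L: 2·(-2) + (4) + (0) = 0
  T: 2·(0) + (0) + (2) = 2
So the dimensions are [T²].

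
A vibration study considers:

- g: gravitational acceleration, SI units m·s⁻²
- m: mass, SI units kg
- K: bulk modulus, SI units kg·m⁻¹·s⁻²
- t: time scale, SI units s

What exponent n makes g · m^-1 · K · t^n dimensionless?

Balance the T exponent: (1)·n from t, plus (-2) − (0) + (-2) = -4 from the rest, must sum to zero.
n − 4 = 0, so n = 4.

4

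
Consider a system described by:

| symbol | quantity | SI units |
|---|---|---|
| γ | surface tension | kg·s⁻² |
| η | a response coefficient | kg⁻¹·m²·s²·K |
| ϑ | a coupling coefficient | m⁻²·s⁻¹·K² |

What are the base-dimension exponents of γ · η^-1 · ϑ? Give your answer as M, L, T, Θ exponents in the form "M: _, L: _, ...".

Collect each base-dimension exponent across the product:
  M: (1) − (-1) + (0) = 2
  L: (0) − (2) + (-2) = -4
  T: (-2) − (2) + (-1) = -5
  Θ: (0) − (1) + (2) = 1
So the dimensions are [M² L⁻⁴ T⁻⁵ Θ].

M: 2, L: -4, T: -5, Θ: 1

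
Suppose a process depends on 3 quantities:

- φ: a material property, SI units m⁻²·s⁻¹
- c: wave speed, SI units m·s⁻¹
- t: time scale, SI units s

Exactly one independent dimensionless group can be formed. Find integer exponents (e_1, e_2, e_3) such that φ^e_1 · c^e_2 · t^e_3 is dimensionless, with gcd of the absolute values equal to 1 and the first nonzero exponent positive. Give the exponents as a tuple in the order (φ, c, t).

L: e_1·(-2) + e_2·(1) + e_3·(0) = 0
T: e_1·(-1) + e_2·(-1) + e_3·(1) = 0
Solving this homogeneous linear system for the smallest-integer solution (first nonzero entry positive) gives (1, 2, 3).

(1, 2, 3)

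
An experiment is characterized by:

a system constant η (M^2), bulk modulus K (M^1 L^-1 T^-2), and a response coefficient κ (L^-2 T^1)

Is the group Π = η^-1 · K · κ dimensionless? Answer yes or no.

Sum the exponent of each base dimension across the product:
  M: −[η]_M + [K]_M + [κ]_M = −(2) + (1) + (0) = -1
  L: −[η]_L + [K]_L + [κ]_L = −(0) + (-1) + (-2) = -3
  T: −[η]_T + [K]_T + [κ]_T = −(0) + (-2) + (1) = -1
Net dimensions [M⁻¹ L⁻³ T⁻¹] ≠ [1] — not dimensionless.

no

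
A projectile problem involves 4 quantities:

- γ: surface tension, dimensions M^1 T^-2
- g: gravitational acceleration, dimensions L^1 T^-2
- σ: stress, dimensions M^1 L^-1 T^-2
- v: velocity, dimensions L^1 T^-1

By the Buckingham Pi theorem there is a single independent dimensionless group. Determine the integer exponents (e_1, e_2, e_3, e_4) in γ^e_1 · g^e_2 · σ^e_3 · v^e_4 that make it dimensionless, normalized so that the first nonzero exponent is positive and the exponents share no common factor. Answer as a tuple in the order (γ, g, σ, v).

M: e_1·(1) + e_2·(0) + e_3·(1) + e_4·(0) = 0
L: e_1·(0) + e_2·(1) + e_3·(-1) + e_4·(1) = 0
T: e_1·(-2) + e_2·(-2) + e_3·(-2) + e_4·(-1) = 0
Solving this homogeneous linear system for the smallest-integer solution (first nonzero entry positive) gives (1, 1, -1, -2).

(1, 1, -1, -2)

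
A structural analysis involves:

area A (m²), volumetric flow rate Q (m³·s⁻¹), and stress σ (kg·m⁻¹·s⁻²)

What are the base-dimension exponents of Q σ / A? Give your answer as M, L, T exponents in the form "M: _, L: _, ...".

M: 1, L: 0, T: -3

Collect each base-dimension exponent across the product:
  M: −(0) + (0) + (1) = 1
  L: −(2) + (3) + (-1) = 0
  T: −(0) + (-1) + (-2) = -3
So the dimensions are [M T⁻³].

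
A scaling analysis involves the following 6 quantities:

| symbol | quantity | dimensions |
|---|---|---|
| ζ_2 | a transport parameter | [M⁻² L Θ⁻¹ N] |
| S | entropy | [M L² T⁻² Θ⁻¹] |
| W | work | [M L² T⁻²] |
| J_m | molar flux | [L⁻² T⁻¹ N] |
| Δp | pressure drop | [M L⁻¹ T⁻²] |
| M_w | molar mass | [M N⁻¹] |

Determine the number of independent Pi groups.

1

There are 6 variables and 5 base dimensions (M, L, T, Θ, N).
The dimension matrix has rank 5.
Independent dimensionless groups: 6 − 5 = 1.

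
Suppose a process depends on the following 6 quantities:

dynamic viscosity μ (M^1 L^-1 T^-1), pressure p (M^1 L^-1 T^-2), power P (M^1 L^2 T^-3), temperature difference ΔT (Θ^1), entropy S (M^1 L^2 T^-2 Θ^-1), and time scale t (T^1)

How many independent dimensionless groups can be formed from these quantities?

2

There are 6 variables and 4 base dimensions (M, L, T, Θ).
The dimension matrix has rank 4.
Independent dimensionless groups: 6 − 4 = 2.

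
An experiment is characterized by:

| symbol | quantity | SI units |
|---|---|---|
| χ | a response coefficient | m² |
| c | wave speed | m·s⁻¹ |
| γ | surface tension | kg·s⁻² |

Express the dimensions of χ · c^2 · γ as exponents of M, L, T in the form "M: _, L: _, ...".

M: 1, L: 4, T: -4

Collect each base-dimension exponent across the product:
  M: (0) + 2·(0) + (1) = 1
  L: (2) + 2·(1) + (0) = 4
  T: (0) + 2·(-1) + (-2) = -4
So the dimensions are [M L⁴ T⁻⁴].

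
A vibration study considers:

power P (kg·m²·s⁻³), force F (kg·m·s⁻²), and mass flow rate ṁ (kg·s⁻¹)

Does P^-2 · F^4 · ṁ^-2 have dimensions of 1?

yes

Sum the exponent of each base dimension across the product:
  M: −2·[P]_M + 4·[F]_M − 2·[ṁ]_M = −2·(1) + 4·(1) − 2·(1) = 0
  L: −2·[P]_L + 4·[F]_L − 2·[ṁ]_L = −2·(2) + 4·(1) − 2·(0) = 0
  T: −2·[P]_T + 4·[F]_T − 2·[ṁ]_T = −2·(-3) + 4·(-2) − 2·(-1) = 0
All base exponents vanish — dimensionless.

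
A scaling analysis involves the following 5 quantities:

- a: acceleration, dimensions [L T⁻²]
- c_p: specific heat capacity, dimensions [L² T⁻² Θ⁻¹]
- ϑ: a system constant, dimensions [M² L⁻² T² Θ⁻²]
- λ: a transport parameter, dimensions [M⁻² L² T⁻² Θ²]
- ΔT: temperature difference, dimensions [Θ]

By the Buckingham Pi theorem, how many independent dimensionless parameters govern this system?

There are 5 variables and 4 base dimensions (M, L, T, Θ).
The dimension matrix has rank 4.
Independent dimensionless groups: 5 − 4 = 1.

1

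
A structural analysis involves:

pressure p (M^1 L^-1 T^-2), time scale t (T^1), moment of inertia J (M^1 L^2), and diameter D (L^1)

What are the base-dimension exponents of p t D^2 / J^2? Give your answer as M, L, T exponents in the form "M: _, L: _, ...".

Collect each base-dimension exponent across the product:
  M: (1) + (0) − 2·(1) + 2·(0) = -1
  L: (-1) + (0) − 2·(2) + 2·(1) = -3
  T: (-2) + (1) − 2·(0) + 2·(0) = -1
So the dimensions are [M⁻¹ L⁻³ T⁻¹].

M: -1, L: -3, T: -1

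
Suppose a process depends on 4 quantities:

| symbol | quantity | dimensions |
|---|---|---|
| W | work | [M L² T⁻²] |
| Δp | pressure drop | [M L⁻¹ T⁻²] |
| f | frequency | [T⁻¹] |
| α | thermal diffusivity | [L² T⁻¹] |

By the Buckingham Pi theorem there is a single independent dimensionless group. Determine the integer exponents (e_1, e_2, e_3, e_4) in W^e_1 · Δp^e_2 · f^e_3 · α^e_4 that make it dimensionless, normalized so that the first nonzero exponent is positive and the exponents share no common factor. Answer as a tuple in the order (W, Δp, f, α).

M: e_1·(1) + e_2·(1) + e_3·(0) + e_4·(0) = 0
L: e_1·(2) + e_2·(-1) + e_3·(0) + e_4·(2) = 0
T: e_1·(-2) + e_2·(-2) + e_3·(-1) + e_4·(-1) = 0
Solving this homogeneous linear system for the smallest-integer solution (first nonzero entry positive) gives (2, -2, 3, -3).

(2, -2, 3, -3)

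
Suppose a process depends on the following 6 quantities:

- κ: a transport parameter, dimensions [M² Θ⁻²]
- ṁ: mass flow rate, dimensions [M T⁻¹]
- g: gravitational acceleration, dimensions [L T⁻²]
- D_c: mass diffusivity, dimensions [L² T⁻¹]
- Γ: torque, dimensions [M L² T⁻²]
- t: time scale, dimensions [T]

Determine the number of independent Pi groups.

There are 6 variables and 4 base dimensions (M, L, T, Θ).
The dimension matrix has rank 4.
Independent dimensionless groups: 6 − 4 = 2.

2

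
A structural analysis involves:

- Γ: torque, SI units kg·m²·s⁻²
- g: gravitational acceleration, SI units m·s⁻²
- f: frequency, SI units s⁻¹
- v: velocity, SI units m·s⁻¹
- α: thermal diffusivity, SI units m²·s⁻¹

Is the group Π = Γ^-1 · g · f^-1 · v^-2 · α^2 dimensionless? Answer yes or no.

Sum the exponent of each base dimension across the product:
  M: −[Γ]_M + [g]_M − [f]_M − 2·[v]_M + 2·[α]_M = −(1) + (0) − (0) − 2·(0) + 2·(0) = -1
  L: −[Γ]_L + [g]_L − [f]_L − 2·[v]_L + 2·[α]_L = −(2) + (1) − (0) − 2·(1) + 2·(2) = 1
  T: −[Γ]_T + [g]_T − [f]_T − 2·[v]_T + 2·[α]_T = −(-2) + (-2) − (-1) − 2·(-1) + 2·(-1) = 1
Net dimensions [M⁻¹ L T] ≠ [1] — not dimensionless.

no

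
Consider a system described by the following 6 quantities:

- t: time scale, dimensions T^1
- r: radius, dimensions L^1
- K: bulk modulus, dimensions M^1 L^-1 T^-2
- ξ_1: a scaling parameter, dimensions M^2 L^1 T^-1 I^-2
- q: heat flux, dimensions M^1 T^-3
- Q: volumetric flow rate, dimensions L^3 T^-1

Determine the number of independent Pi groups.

There are 6 variables and 4 base dimensions (M, L, T, I).
The dimension matrix has rank 4.
Independent dimensionless groups: 6 − 4 = 2.

2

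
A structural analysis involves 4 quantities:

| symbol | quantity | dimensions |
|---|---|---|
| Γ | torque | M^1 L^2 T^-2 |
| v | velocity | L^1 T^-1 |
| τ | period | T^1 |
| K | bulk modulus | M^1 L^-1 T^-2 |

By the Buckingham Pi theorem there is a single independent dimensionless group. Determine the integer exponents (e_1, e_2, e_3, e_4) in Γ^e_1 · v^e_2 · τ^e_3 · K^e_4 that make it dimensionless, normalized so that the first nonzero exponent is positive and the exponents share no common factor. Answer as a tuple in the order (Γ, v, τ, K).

(1, -3, -3, -1)

M: e_1·(1) + e_2·(0) + e_3·(0) + e_4·(1) = 0
L: e_1·(2) + e_2·(1) + e_3·(0) + e_4·(-1) = 0
T: e_1·(-2) + e_2·(-1) + e_3·(1) + e_4·(-2) = 0
Solving this homogeneous linear system for the smallest-integer solution (first nonzero entry positive) gives (1, -3, -3, -1).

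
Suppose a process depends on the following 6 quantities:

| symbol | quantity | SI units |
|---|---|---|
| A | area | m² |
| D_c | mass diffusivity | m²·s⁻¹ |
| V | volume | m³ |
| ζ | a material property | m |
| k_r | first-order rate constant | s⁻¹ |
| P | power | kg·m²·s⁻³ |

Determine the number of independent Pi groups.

3

There are 6 variables and 3 base dimensions (M, L, T).
The dimension matrix has rank 3.
Independent dimensionless groups: 6 − 3 = 3.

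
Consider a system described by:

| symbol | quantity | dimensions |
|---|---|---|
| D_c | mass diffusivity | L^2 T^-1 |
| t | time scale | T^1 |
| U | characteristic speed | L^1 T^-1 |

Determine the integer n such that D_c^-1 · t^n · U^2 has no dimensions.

1

Balance the T exponent: (1)·n from t, plus −(-1) + 2·(-1) = -1 from the rest, must sum to zero.
n − 1 = 0, so n = 1.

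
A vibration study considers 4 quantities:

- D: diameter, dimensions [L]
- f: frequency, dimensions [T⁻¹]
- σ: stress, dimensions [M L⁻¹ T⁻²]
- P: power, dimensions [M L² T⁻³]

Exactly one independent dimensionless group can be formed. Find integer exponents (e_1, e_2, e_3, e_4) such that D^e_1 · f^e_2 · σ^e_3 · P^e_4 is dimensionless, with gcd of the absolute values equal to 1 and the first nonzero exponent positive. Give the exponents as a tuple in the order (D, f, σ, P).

M: e_1·(0) + e_2·(0) + e_3·(1) + e_4·(1) = 0
L: e_1·(1) + e_2·(0) + e_3·(-1) + e_4·(2) = 0
T: e_1·(0) + e_2·(-1) + e_3·(-2) + e_4·(-3) = 0
Solving this homogeneous linear system for the smallest-integer solution (first nonzero entry positive) gives (3, 1, 1, -1).

(3, 1, 1, -1)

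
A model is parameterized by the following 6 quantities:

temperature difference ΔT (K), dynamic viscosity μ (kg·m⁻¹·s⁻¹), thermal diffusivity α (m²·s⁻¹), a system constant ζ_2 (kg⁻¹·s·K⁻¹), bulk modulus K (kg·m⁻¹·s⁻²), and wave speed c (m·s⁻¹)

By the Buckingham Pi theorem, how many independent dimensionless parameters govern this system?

There are 6 variables and 4 base dimensions (M, L, T, Θ).
The dimension matrix has rank 4.
Independent dimensionless groups: 6 − 4 = 2.

2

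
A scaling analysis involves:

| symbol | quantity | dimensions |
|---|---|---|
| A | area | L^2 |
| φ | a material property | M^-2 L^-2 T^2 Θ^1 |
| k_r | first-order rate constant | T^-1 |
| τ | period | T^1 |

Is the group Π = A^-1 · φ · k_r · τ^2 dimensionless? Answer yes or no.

no

Sum the exponent of each base dimension across the product:
  M: −[A]_M + [φ]_M + [k_r]_M + 2·[τ]_M = −(0) + (-2) + (0) + 2·(0) = -2
  L: −[A]_L + [φ]_L + [k_r]_L + 2·[τ]_L = −(2) + (-2) + (0) + 2·(0) = -4
  T: −[A]_T + [φ]_T + [k_r]_T + 2·[τ]_T = −(0) + (2) + (-1) + 2·(1) = 3
  Θ: −[A]_Θ + [φ]_Θ + [k_r]_Θ + 2·[τ]_Θ = −(0) + (1) + (0) + 2·(0) = 1
Net dimensions [M⁻² L⁻⁴ T³ Θ] ≠ [1] — not dimensionless.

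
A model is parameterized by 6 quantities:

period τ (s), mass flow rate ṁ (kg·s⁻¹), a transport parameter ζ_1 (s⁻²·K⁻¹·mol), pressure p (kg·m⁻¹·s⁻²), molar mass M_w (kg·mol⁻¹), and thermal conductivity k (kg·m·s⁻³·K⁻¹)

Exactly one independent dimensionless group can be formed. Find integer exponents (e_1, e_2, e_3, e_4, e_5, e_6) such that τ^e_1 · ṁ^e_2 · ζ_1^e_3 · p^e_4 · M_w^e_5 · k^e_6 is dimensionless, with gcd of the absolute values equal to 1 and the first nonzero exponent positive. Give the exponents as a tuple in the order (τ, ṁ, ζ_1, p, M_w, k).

M: e_1·(0) + e_2·(1) + e_3·(0) + e_4·(1) + e_5·(1) + e_6·(1) = 0
L: e_1·(0) + e_2·(0) + e_3·(0) + e_4·(-1) + e_5·(0) + e_6·(1) = 0
T: e_1·(1) + e_2·(-1) + e_3·(-2) + e_4·(-2) + e_5·(0) + e_6·(-3) = 0
Θ: e_1·(0) + e_2·(0) + e_3·(-1) + e_4·(0) + e_5·(0) + e_6·(-1) = 0
N: e_1·(0) + e_2·(0) + e_3·(1) + e_4·(0) + e_5·(-1) + e_6·(0) = 0
Solving this homogeneous linear system for the smallest-integer solution (first nonzero entry positive) gives (2, -1, -1, 1, -1, 1).

(2, -1, -1, 1, -1, 1)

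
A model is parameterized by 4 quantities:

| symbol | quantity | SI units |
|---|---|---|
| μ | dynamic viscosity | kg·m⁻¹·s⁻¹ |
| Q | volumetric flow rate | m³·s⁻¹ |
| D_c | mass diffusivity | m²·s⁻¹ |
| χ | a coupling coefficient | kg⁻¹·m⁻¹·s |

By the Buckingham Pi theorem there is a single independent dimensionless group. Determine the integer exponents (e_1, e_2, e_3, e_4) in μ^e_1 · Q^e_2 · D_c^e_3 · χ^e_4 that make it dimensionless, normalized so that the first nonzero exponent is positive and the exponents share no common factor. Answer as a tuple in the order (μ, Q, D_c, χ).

(1, 2, -2, 1)

M: e_1·(1) + e_2·(0) + e_3·(0) + e_4·(-1) = 0
L: e_1·(-1) + e_2·(3) + e_3·(2) + e_4·(-1) = 0
T: e_1·(-1) + e_2·(-1) + e_3·(-1) + e_4·(1) = 0
Solving this homogeneous linear system for the smallest-integer solution (first nonzero entry positive) gives (1, 2, -2, 1).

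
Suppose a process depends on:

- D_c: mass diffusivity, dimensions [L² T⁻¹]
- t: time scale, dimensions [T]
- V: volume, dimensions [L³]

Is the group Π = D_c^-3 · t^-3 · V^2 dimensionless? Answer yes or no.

Sum the exponent of each base dimension across the product:
  L: −3·[D_c]_L − 3·[t]_L + 2·[V]_L = −3·(2) − 3·(0) + 2·(3) = 0
  T: −3·[D_c]_T − 3·[t]_T + 2·[V]_T = −3·(-1) − 3·(1) + 2·(0) = 0
All base exponents vanish — dimensionless.

yes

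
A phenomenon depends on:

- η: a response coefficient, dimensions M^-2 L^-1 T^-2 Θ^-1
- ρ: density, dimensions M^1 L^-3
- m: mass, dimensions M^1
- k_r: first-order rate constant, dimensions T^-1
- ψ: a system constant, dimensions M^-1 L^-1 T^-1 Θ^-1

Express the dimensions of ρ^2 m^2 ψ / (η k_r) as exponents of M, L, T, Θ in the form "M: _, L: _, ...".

M: 5, L: -6, T: 2, Θ: 0

Collect each base-dimension exponent across the product:
  M: −(-2) + 2·(1) + 2·(1) − (0) + (-1) = 5
  L: −(-1) + 2·(-3) + 2·(0) − (0) + (-1) = -6
  T: −(-2) + 2·(0) + 2·(0) − (-1) + (-1) = 2
  Θ: −(-1) + 2·(0) + 2·(0) − (0) + (-1) = 0
So the dimensions are [M⁵ L⁻⁶ T²].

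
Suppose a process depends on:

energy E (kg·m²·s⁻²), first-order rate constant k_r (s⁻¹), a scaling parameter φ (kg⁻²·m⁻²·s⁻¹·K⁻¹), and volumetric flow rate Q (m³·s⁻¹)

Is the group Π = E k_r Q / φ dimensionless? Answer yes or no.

no

Sum the exponent of each base dimension across the product:
  M: [E]_M + [k_r]_M − [φ]_M + [Q]_M = (1) + (0) − (-2) + (0) = 3
  L: [E]_L + [k_r]_L − [φ]_L + [Q]_L = (2) + (0) − (-2) + (3) = 7
  T: [E]_T + [k_r]_T − [φ]_T + [Q]_T = (-2) + (-1) − (-1) + (-1) = -3
  Θ: [E]_Θ + [k_r]_Θ − [φ]_Θ + [Q]_Θ = (0) + (0) − (-1) + (0) = 1
Net dimensions [M³ L⁷ T⁻³ Θ] ≠ [1] — not dimensionless.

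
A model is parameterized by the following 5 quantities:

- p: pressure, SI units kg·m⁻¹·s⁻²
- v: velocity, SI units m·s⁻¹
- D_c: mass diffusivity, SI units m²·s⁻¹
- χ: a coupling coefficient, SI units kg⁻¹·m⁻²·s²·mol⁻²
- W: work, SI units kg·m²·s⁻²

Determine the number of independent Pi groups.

There are 5 variables and 4 base dimensions (M, L, T, N).
The dimension matrix has rank 4.
Independent dimensionless groups: 5 − 4 = 1.

1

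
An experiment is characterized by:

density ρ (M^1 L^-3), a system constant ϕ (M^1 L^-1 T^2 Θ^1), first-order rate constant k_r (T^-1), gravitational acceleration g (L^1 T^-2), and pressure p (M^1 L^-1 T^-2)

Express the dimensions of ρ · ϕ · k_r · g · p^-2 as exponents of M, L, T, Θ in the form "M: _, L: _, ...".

Collect each base-dimension exponent across the product:
  M: (1) + (1) + (0) + (0) − 2·(1) = 0
  L: (-3) + (-1) + (0) + (1) − 2·(-1) = -1
  T: (0) + (2) + (-1) + (-2) − 2·(-2) = 3
  Θ: (0) + (1) + (0) + (0) − 2·(0) = 1
So the dimensions are [L⁻¹ T³ Θ].

M: 0, L: -1, T: 3, Θ: 1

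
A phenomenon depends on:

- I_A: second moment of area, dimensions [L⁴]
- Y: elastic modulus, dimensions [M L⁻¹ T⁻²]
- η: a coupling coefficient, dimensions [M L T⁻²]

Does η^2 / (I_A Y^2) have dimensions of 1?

yes

Sum the exponent of each base dimension across the product:
  M: −[I_A]_M − 2·[Y]_M + 2·[η]_M = −(0) − 2·(1) + 2·(1) = 0
  L: −[I_A]_L − 2·[Y]_L + 2·[η]_L = −(4) − 2·(-1) + 2·(1) = 0
  T: −[I_A]_T − 2·[Y]_T + 2·[η]_T = −(0) − 2·(-2) + 2·(-2) = 0
All base exponents vanish — dimensionless.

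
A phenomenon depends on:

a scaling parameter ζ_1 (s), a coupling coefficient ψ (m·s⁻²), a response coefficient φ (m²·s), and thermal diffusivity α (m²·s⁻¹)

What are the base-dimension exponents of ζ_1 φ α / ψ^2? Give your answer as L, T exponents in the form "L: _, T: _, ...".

Collect each base-dimension exponent across the product:
  L: (0) − 2·(1) + (2) + (2) = 2
  T: (1) − 2·(-2) + (1) + (-1) = 5
So the dimensions are [L² T⁵].

L: 2, T: 5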